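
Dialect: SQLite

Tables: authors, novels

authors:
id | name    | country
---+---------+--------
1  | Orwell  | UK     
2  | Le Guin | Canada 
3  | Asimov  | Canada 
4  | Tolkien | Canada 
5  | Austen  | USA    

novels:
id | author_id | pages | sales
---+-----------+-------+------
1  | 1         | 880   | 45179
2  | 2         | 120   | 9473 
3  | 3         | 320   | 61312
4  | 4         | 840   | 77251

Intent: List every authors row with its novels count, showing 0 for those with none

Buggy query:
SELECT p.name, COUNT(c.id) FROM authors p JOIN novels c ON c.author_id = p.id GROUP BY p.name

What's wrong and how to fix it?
Bug: An inner join excludes parents with zero children

Fix: Use LEFT JOIN so parents without children still appear (COUNT(c.id) gives 0)

Corrected query:
SELECT p.name, COUNT(c.id) FROM authors p LEFT JOIN novels c ON c.author_id = p.id GROUP BY p.name

Result:
name    | COUNT(c.id)
--------+------------
Asimov  | 1          
Austen  | 0          
Le Guin | 1          
Orwell  | 1          
Tolkien | 1          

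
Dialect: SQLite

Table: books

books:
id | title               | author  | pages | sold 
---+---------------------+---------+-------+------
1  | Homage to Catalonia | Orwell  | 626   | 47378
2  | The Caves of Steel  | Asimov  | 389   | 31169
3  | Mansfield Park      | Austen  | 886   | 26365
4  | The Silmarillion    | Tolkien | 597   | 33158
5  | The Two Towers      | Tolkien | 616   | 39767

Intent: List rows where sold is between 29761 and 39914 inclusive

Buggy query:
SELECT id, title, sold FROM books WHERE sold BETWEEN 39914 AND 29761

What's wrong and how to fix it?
Bug: The bounds are reversed; BETWEEN a AND b requires a <= b to match anything

Fix: Swap the bounds so the smaller value comes first

Corrected query:
SELECT id, title, sold FROM books WHERE sold BETWEEN 29761 AND 39914

Result:
id | title              | sold 
---+--------------------+------
2  | The Caves of Steel | 31169
4  | The Silmarillion   | 33158
5  | The Two Towers     | 39767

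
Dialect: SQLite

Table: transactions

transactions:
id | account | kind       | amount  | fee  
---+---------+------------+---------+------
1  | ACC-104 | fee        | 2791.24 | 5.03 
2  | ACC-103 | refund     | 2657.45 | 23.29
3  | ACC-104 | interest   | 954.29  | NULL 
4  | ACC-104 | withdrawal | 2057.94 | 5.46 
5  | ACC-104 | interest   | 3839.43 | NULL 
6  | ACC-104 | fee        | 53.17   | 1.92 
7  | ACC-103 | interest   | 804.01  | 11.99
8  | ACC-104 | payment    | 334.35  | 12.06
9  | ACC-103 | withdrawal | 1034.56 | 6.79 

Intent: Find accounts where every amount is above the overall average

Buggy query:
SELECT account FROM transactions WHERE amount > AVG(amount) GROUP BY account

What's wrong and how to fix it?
Bug: AVG() is an aggregate; it can't sit directly in WHERE

Fix: Compute the overall average in a scalar subquery and compare each group's MIN against it in HAVING

Corrected query:
SELECT account FROM transactions GROUP BY account HAVING MIN(amount) > (SELECT AVG(amount) FROM transactions)

Result:
(no rows)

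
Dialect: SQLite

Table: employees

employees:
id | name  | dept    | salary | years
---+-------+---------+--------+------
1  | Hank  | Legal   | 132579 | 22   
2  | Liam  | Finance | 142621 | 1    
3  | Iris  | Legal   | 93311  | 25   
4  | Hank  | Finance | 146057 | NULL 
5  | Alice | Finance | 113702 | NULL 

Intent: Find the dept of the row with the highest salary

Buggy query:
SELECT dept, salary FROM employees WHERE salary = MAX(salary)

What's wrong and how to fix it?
Bug: WHERE is evaluated per row; an aggregate over the whole table isn't defined there

Fix: Wrap MAX in a scalar subquery so WHERE compares against a single value

Corrected query:
SELECT dept, salary FROM employees WHERE salary = (SELECT MAX(salary) FROM employees)

Result:
dept    | salary
--------+-------
Finance | 146057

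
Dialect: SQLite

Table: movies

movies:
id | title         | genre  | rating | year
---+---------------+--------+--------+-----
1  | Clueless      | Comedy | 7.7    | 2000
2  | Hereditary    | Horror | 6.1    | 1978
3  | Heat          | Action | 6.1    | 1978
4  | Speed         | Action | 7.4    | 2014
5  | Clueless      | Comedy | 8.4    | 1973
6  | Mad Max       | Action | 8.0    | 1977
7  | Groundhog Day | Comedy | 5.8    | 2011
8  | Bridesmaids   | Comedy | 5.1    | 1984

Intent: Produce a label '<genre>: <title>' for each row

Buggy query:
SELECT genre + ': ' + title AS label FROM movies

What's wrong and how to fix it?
Bug: '+' is numeric addition; on text columns SQLite converts them to 0 instead of concatenating

Fix: Use the || operator for string concatenation

Corrected query:
SELECT genre || ': ' || title AS label FROM movies

Result:
label                
---------------------
Comedy: Clueless     
Horror: Hereditary   
Action: Heat         
Action: Speed        
Comedy: Clueless     
Action: Mad Max      
Comedy: Groundhog Day
Comedy: Bridesmaids  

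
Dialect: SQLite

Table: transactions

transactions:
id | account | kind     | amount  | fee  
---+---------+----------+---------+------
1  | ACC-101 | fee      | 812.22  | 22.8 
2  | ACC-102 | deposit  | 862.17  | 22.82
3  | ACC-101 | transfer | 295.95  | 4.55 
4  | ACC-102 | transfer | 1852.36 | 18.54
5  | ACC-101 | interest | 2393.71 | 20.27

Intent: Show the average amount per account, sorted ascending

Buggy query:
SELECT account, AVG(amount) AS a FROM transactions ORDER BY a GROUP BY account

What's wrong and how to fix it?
Bug: GROUP BY must precede ORDER BY

Fix: Move ORDER BY to the end, after GROUP BY

Corrected query:
SELECT account, AVG(amount) AS a FROM transactions GROUP BY account ORDER BY a

Result:
account | a          
--------+------------
ACC-101 | 1167.293333
ACC-102 | 1357.265   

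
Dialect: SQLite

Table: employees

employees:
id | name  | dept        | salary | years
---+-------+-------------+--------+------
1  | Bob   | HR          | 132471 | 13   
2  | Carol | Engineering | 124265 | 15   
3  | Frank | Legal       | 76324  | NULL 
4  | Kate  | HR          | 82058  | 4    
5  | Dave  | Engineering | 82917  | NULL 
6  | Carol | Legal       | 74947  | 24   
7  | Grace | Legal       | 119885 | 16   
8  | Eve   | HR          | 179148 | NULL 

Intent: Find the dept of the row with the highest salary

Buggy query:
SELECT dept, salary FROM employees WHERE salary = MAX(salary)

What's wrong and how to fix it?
Bug: MAX(salary) is an aggregate and cannot be used directly in WHERE

Fix: Use a subquery: WHERE salary = (SELECT MAX(salary) FROM employees)

Corrected query:
SELECT dept, salary FROM employees WHERE salary = (SELECT MAX(salary) FROM employees)

Result:
dept | salary
-----+-------
HR   | 179148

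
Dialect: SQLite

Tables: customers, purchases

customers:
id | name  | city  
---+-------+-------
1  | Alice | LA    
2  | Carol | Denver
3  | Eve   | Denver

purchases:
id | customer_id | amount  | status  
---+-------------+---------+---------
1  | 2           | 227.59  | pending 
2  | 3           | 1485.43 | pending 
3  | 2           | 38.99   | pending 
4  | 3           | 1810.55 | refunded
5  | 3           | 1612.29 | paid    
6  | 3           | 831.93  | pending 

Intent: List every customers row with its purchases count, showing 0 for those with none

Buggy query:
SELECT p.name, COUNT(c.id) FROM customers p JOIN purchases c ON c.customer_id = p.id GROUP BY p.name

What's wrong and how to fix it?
Bug: An inner join excludes parents with zero children

Fix: Switch to LEFT JOIN to retain unmatched parent rows

Corrected query:
SELECT p.name, COUNT(c.id) FROM customers p LEFT JOIN purchases c ON c.customer_id = p.id GROUP BY p.name

Result:
name  | COUNT(c.id)
------+------------
Alice | 0          
Carol | 2          
Eve   | 4          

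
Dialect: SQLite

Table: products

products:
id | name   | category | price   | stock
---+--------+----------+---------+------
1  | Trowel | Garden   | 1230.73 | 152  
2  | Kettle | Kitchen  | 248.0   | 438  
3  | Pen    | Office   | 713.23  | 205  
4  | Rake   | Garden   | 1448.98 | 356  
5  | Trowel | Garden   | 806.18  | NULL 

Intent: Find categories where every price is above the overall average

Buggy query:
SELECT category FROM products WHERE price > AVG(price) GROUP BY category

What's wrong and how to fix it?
Bug: AVG() is an aggregate; it can't sit directly in WHERE

Fix: Compute the overall average in a scalar subquery and compare each group's MIN against it in HAVING

Corrected query:
SELECT category FROM products GROUP BY category HAVING MIN(price) > (SELECT AVG(price) FROM products)

Result:
(no rows)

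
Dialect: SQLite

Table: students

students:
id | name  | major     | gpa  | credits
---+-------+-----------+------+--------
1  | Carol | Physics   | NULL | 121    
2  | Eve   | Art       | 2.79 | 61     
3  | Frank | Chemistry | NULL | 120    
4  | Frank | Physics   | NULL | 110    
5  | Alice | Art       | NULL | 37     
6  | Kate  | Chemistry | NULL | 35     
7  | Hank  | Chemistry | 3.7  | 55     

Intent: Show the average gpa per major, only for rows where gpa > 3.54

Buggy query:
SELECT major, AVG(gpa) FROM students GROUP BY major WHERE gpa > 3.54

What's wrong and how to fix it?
Bug: WHERE cannot follow GROUP BY

Fix: Place WHERE between FROM and GROUP BY

Corrected query:
SELECT major, AVG(gpa) FROM students WHERE gpa > 3.54 GROUP BY major

Result:
major     | AVG(gpa)
----------+---------
Chemistry | 3.7     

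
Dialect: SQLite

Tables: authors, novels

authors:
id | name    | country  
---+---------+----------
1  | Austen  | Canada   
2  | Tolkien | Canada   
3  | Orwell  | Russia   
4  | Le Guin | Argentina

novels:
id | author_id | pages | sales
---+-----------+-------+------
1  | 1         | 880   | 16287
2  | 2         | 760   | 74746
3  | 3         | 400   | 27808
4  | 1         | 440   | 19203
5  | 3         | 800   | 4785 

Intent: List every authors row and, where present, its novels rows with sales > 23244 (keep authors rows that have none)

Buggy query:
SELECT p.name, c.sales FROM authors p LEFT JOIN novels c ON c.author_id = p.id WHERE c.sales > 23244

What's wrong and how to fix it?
Bug: Filtering c.sales in WHERE discards the NULL rows produced by LEFT JOIN, turning it into an inner join

Fix: Put 'c.sales > 23244' in the JOIN's ON clause instead of WHERE

Corrected query:
SELECT p.name, c.sales FROM authors p LEFT JOIN novels c ON c.author_id = p.id AND c.sales > 23244

Result:
name    | sales
--------+------
Austen  | NULL 
Tolkien | 74746
Orwell  | 27808
Le Guin | NULL 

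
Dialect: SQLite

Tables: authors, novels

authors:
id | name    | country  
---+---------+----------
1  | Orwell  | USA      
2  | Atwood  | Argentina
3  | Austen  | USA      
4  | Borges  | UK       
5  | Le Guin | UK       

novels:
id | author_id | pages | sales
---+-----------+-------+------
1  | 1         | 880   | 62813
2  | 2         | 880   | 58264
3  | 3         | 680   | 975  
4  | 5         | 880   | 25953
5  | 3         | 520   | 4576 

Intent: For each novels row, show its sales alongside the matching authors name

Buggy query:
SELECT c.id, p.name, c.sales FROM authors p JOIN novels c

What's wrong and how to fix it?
Bug: JOIN with no ON clause produces a cartesian product; every novels row pairs with every authors row

Fix: Add ON c.author_id = p.id to the JOIN

Corrected query:
SELECT c.id, p.name, c.sales FROM authors p JOIN novels c ON c.author_id = p.id

Result:
id | name    | sales
---+---------+------
1  | Orwell  | 62813
2  | Atwood  | 58264
3  | Austen  | 975  
4  | Le Guin | 25953
5  | Austen  | 4576 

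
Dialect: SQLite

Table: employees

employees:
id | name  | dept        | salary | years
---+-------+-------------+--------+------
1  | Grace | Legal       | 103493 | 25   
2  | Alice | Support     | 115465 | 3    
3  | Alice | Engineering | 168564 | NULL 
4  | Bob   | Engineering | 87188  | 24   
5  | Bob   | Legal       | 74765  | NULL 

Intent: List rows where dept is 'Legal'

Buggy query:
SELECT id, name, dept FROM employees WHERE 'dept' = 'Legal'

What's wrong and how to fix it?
Bug: Single quotes denote string literals in SQL; the column name is being compared as a constant string

Fix: Remove the quotes around the column name (or use double quotes for an identifier)

Corrected query:
SELECT id, name, dept FROM employees WHERE dept = 'Legal'

Result:
id | name  | dept 
---+-------+------
1  | Grace | Legal
5  | Bob   | Legal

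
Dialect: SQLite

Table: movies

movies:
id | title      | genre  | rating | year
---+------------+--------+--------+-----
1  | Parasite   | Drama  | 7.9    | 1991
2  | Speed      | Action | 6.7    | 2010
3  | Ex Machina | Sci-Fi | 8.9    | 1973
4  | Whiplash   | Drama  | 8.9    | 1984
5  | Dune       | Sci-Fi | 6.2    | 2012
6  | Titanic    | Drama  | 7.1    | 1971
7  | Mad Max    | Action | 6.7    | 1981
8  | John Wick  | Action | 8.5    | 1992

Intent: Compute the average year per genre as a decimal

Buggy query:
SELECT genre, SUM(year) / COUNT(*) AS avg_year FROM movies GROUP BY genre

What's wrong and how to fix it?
Bug: SUM(year) and COUNT(*) are both integers; the division truncates the fractional part

Fix: Multiply by 1.0 (or CAST to REAL) to force floating-point division

Corrected query:
SELECT genre, SUM(year) * 1.0 / COUNT(*) AS avg_year FROM movies GROUP BY genre

Result:
genre  | avg_year   
-------+------------
Action | 1994.333333
Drama  | 1982       
Sci-Fi | 1992.5     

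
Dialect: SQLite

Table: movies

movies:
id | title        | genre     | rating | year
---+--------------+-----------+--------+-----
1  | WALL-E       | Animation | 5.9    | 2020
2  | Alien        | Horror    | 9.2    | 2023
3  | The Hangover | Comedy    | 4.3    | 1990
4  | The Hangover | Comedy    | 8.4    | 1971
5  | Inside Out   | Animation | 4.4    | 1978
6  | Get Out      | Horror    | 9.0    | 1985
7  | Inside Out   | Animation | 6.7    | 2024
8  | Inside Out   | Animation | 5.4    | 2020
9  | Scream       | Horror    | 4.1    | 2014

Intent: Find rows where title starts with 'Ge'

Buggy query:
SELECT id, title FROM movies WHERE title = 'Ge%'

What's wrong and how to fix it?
Bug: '=' compares the literal string including the % character; pattern matching needs LIKE

Fix: Replace '=' with LIKE so 'Ge%' is treated as a pattern

Corrected query:
SELECT id, title FROM movies WHERE title LIKE 'Ge%'

Result:
id | title  
---+--------
6  | Get Out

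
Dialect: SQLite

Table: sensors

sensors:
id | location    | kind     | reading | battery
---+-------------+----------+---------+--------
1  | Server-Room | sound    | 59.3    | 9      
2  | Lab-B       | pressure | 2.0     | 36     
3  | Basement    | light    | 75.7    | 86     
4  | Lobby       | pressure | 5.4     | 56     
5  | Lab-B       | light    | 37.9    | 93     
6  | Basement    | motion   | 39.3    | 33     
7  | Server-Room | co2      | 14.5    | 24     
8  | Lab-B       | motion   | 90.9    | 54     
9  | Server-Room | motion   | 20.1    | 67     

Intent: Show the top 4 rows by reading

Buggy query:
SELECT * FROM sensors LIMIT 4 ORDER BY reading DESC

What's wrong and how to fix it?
Bug: ORDER BY cannot follow LIMIT; LIMIT is the final clause

Fix: Swap the clauses: ORDER BY first, then LIMIT

Corrected query:
SELECT * FROM sensors ORDER BY reading DESC LIMIT 4

Result:
id | location    | kind   | reading | battery
---+-------------+--------+---------+--------
8  | Lab-B       | motion | 90.9    | 54     
3  | Basement    | light  | 75.7    | 86     
1  | Server-Room | sound  | 59.3    | 9      
6  | Basement    | motion | 39.3    | 33     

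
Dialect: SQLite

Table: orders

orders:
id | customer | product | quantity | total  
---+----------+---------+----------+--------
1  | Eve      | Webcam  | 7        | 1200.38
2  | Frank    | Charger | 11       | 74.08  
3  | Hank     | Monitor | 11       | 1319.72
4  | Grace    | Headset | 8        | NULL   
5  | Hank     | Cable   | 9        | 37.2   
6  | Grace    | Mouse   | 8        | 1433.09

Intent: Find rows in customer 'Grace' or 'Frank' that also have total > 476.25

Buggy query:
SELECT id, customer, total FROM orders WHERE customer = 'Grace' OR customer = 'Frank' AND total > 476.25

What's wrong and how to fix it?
Bug: AND binds tighter than OR, so this parses as customer = 'Grace' OR (customer = 'Frank' AND total > 476.25)

Fix: Add parentheses around the OR so the AND applies to both alternatives

Corrected query:
SELECT id, customer, total FROM orders WHERE (customer = 'Grace' OR customer = 'Frank') AND total > 476.25

Result:
id | customer | total  
---+----------+--------
6  | Grace    | 1433.09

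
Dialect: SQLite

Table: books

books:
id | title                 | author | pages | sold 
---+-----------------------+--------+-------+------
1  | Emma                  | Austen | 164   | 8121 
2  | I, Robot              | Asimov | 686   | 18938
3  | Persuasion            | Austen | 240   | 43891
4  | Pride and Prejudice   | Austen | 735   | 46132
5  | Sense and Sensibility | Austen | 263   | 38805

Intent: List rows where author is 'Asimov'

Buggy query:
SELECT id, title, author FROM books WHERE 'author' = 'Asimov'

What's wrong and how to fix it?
Bug: 'author' in single quotes is a string literal, not the column; the comparison is literal-vs-literal and never true

Fix: Reference the column as author without single quotes

Corrected query:
SELECT id, title, author FROM books WHERE author = 'Asimov'

Result:
id | title    | author
---+----------+-------
2  | I, Robot | Asimov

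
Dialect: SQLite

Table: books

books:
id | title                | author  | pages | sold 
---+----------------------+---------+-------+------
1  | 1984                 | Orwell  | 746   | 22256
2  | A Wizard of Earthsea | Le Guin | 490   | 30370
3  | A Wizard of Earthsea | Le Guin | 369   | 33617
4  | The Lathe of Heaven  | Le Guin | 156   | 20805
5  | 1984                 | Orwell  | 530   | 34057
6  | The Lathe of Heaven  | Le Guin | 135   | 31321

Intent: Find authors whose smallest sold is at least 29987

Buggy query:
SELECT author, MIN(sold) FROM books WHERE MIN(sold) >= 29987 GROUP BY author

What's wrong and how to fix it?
Bug: MIN() in WHERE is a misuse of aggregate

Fix: Use HAVING for the per-group MIN condition

Corrected query:
SELECT author, MIN(sold) FROM books GROUP BY author HAVING MIN(sold) >= 29987

Result:
(no rows)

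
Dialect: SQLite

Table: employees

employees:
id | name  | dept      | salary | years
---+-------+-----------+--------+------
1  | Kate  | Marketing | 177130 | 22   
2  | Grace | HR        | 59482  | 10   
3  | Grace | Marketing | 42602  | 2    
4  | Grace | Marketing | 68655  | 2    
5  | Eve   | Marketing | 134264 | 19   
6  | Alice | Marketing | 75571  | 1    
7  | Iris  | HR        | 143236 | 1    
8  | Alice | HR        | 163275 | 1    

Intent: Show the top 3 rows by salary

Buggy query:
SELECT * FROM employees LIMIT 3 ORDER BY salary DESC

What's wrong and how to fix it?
Bug: LIMIT must come after ORDER BY

Fix: Swap the clauses: ORDER BY first, then LIMIT

Corrected query:
SELECT * FROM employees ORDER BY salary DESC LIMIT 3

Result:
id | name  | dept      | salary | years
---+-------+-----------+--------+------
1  | Kate  | Marketing | 177130 | 22   
8  | Alice | HR        | 163275 | 1    
7  | Iris  | HR        | 143236 | 1    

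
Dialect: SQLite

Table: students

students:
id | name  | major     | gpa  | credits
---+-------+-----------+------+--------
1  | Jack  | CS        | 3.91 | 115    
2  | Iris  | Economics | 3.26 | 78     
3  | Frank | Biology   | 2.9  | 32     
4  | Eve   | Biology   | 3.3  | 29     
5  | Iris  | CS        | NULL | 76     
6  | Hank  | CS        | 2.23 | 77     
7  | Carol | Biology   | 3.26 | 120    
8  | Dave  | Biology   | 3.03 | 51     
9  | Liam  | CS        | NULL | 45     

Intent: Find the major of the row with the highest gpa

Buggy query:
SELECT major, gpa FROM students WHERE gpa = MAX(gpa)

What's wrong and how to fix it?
Bug: WHERE is evaluated per row; an aggregate over the whole table isn't defined there

Fix: Use a subquery: WHERE gpa = (SELECT MAX(gpa) FROM students)

Corrected query:
SELECT major, gpa FROM students WHERE gpa = (SELECT MAX(gpa) FROM students)

Result:
major | gpa 
------+-----
CS    | 3.91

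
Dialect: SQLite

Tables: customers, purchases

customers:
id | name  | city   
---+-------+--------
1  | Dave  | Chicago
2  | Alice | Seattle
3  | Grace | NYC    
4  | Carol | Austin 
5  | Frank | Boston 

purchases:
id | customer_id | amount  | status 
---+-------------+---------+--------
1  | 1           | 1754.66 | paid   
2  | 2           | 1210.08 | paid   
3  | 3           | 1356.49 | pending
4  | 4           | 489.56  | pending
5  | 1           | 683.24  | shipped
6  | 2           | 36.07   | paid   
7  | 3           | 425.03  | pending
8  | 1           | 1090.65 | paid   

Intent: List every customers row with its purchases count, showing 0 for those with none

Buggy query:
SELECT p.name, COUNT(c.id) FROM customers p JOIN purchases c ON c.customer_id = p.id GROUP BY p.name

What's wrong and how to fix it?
Bug: INNER JOIN drops customers rows that have no matching purchases rows

Fix: Switch to LEFT JOIN to retain unmatched parent rows

Corrected query:
SELECT p.name, COUNT(c.id) FROM customers p LEFT JOIN purchases c ON c.customer_id = p.id GROUP BY p.name

Result:
name  | COUNT(c.id)
------+------------
Alice | 2          
Carol | 1          
Dave  | 3          
Frank | 0          
Grace | 2          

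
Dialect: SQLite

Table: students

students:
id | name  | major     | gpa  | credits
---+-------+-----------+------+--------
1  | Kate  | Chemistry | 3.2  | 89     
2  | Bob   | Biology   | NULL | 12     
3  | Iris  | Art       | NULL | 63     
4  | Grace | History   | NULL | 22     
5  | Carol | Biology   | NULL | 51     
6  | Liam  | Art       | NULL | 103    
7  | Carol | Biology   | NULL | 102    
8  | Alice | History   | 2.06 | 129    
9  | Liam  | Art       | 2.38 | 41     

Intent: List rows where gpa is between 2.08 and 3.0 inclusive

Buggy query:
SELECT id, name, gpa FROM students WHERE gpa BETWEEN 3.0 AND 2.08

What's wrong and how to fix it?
Bug: The bounds are reversed; BETWEEN a AND b requires a <= b to match anything

Fix: Swap the bounds so the smaller value comes first

Corrected query:
SELECT id, name, gpa FROM students WHERE gpa BETWEEN 2.08 AND 3.0

Result:
id | name | gpa 
---+------+-----
9  | Liam | 2.38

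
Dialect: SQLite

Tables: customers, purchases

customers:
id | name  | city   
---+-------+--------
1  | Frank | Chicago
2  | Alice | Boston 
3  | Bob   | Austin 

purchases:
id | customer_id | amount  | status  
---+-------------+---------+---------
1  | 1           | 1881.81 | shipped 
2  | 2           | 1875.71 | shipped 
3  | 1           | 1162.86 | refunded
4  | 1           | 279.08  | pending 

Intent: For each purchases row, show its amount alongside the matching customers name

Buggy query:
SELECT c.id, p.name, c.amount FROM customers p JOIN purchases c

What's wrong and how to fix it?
Bug: Missing join condition: each purchases row is matched to all customers rows instead of just its own

Fix: Specify the join condition linking the foreign key to the parent id

Corrected query:
SELECT c.id, p.name, c.amount FROM customers p JOIN purchases c ON c.customer_id = p.id

Result:
id | name  | amount 
---+-------+--------
1  | Frank | 1881.81
2  | Alice | 1875.71
3  | Frank | 1162.86
4  | Frank | 279.08 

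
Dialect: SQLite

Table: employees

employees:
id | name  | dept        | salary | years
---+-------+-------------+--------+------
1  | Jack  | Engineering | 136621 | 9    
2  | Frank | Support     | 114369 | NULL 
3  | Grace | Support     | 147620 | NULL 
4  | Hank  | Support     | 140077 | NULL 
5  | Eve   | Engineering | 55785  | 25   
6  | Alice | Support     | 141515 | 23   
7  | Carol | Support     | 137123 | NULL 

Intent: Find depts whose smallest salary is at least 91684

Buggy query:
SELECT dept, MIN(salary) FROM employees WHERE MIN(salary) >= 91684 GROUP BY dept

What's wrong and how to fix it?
Bug: Aggregates like MIN are computed per group after WHERE runs

Fix: Use HAVING for the per-group MIN condition

Corrected query:
SELECT dept, MIN(salary) FROM employees GROUP BY dept HAVING MIN(salary) >= 91684

Result:
dept    | MIN(salary)
--------+------------
Support | 114369     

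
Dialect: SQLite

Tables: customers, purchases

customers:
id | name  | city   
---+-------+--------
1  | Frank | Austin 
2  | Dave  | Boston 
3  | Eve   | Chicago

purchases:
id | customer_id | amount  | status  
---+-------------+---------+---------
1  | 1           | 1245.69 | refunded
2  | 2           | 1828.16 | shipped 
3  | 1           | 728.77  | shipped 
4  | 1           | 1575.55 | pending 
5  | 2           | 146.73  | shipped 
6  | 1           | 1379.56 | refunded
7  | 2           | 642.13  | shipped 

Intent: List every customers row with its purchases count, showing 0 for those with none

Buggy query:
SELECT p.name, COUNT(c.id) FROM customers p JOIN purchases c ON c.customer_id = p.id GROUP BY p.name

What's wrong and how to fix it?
Bug: An inner join excludes parents with zero children

Fix: Use LEFT JOIN so parents without children still appear (COUNT(c.id) gives 0)

Corrected query:
SELECT p.name, COUNT(c.id) FROM customers p LEFT JOIN purchases c ON c.customer_id = p.id GROUP BY p.name

Result:
name  | COUNT(c.id)
------+------------
Dave  | 3          
Eve   | 0          
Frank | 4          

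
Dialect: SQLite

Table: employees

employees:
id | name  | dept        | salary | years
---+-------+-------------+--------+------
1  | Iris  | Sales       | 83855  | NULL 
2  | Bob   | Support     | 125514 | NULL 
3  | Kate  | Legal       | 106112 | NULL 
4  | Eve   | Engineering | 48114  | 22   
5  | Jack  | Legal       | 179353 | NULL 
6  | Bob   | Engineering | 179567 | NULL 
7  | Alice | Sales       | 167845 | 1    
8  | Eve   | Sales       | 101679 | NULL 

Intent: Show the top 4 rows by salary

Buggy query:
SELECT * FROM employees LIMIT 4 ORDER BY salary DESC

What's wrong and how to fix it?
Bug: LIMIT must come after ORDER BY

Fix: Sort with ORDER BY, then apply LIMIT

Corrected query:
SELECT * FROM employees ORDER BY salary DESC LIMIT 4

Result:
id | name  | dept        | salary | years
---+-------+-------------+--------+------
6  | Bob   | Engineering | 179567 | NULL 
5  | Jack  | Legal       | 179353 | NULL 
7  | Alice | Sales       | 167845 | 1    
2  | Bob   | Support     | 125514 | NULL 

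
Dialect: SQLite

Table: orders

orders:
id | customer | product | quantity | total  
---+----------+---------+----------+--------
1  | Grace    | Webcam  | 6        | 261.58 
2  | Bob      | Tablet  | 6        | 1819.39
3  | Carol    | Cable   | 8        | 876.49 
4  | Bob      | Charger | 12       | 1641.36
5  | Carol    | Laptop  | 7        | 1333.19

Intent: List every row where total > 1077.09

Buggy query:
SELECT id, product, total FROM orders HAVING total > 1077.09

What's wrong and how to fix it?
Bug: HAVING filters the output of aggregation, but this query has no GROUP BY and no aggregate functions, so SQLite rejects it (HAVING clause on a non-aggregate query); the condition here is per row

Fix: Replace HAVING with WHERE since the condition applies to individual rows

Corrected query:
SELECT id, product, total FROM orders WHERE total > 1077.09

Result:
id | product | total  
---+---------+--------
2  | Tablet  | 1819.39
4  | Charger | 1641.36
5  | Laptop  | 1333.19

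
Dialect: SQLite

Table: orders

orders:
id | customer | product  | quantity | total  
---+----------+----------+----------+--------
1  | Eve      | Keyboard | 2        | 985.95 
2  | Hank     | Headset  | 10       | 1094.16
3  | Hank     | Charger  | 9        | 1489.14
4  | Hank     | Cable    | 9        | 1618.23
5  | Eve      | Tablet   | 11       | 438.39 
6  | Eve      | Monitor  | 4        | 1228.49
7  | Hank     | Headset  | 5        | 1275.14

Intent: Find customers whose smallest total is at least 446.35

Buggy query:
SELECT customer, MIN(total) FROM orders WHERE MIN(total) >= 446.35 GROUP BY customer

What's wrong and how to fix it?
Bug: Aggregates like MIN are computed per group after WHERE runs

Fix: Replace WHERE with HAVING after the GROUP BY

Corrected query:
SELECT customer, MIN(total) FROM orders GROUP BY customer HAVING MIN(total) >= 446.35

Result:
customer | MIN(total)
---------+-----------
Hank     | 1094.16   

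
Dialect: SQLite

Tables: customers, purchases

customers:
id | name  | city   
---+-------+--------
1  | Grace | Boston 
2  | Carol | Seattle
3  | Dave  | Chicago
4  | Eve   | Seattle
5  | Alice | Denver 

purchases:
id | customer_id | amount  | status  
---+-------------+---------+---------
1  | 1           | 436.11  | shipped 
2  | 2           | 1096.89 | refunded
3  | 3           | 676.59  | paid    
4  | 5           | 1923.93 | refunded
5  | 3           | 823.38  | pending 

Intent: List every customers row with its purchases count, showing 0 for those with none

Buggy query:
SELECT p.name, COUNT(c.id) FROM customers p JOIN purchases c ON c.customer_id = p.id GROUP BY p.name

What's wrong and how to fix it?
Bug: An inner join excludes parents with zero children

Fix: Use LEFT JOIN so parents without children still appear (COUNT(c.id) gives 0)

Corrected query:
SELECT p.name, COUNT(c.id) FROM customers p LEFT JOIN purchases c ON c.customer_id = p.id GROUP BY p.name

Result:
name  | COUNT(c.id)
------+------------
Alice | 1          
Carol | 1          
Dave  | 2          
Eve   | 0          
Grace | 1          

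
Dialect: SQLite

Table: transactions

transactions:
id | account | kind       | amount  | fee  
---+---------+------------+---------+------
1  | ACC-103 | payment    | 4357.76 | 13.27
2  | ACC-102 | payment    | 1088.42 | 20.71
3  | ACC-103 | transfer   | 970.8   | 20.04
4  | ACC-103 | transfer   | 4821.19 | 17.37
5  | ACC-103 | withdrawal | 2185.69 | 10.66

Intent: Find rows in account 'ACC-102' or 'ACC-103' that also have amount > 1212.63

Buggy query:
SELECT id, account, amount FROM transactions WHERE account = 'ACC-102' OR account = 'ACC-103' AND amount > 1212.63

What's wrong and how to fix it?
Bug: Without parentheses, AND is evaluated before OR, so the amount filter only applies to the 'ACC-103' branch

Fix: Add parentheses around the OR so the AND applies to both alternatives

Corrected query:
SELECT id, account, amount FROM transactions WHERE (account = 'ACC-102' OR account = 'ACC-103') AND amount > 1212.63

Result:
id | account | amount 
---+---------+--------
1  | ACC-103 | 4357.76
4  | ACC-103 | 4821.19
5  | ACC-103 | 2185.69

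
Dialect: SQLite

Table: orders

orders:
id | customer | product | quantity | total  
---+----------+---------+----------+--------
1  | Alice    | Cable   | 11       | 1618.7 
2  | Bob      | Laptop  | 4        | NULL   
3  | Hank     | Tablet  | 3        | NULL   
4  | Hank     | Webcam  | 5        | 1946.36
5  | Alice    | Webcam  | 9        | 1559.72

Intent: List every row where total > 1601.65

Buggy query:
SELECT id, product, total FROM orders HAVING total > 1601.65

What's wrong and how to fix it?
Bug: This is a non-aggregate query (no GROUP BY, no aggregates), so in SQLite the HAVING clause is invalid here; a row-level condition belongs in WHERE

Fix: Use WHERE for row-level filtering

Corrected query:
SELECT id, product, total FROM orders WHERE total > 1601.65

Result:
id | product | total  
---+---------+--------
1  | Cable   | 1618.7 
4  | Webcam  | 1946.36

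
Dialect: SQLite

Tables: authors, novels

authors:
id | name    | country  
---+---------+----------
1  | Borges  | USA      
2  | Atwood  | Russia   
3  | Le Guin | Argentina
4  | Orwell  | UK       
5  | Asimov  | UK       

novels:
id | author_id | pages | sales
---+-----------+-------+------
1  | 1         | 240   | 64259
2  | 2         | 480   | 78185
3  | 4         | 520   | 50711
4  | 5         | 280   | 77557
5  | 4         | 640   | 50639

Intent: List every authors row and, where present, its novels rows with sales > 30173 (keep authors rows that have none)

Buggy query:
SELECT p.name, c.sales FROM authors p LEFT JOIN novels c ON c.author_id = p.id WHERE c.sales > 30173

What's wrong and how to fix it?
Bug: A WHERE condition on the right-hand table after LEFT JOIN drops unmatched parents

Fix: Put 'c.sales > 30173' in the JOIN's ON clause instead of WHERE

Corrected query:
SELECT p.name, c.sales FROM authors p LEFT JOIN novels c ON c.author_id = p.id AND c.sales > 30173

Result:
name    | sales
--------+------
Borges  | 64259
Atwood  | 78185
Le Guin | NULL 
Orwell  | 50639
Orwell  | 50711
Asimov  | 77557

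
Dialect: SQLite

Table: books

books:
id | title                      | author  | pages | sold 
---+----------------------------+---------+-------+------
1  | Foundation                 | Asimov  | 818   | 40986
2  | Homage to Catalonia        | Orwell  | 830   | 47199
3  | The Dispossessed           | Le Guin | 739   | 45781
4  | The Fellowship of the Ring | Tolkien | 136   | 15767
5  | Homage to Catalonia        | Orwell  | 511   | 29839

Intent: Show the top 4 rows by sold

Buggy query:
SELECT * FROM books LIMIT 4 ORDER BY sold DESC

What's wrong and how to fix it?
Bug: ORDER BY cannot follow LIMIT; LIMIT is the final clause

Fix: Swap the clauses: ORDER BY first, then LIMIT

Corrected query:
SELECT * FROM books ORDER BY sold DESC LIMIT 4

Result:
id | title               | author  | pages | sold 
---+---------------------+---------+-------+------
2  | Homage to Catalonia | Orwell  | 830   | 47199
3  | The Dispossessed    | Le Guin | 739   | 45781
1  | Foundation          | Asimov  | 818   | 40986
5  | Homage to Catalonia | Orwell  | 511   | 29839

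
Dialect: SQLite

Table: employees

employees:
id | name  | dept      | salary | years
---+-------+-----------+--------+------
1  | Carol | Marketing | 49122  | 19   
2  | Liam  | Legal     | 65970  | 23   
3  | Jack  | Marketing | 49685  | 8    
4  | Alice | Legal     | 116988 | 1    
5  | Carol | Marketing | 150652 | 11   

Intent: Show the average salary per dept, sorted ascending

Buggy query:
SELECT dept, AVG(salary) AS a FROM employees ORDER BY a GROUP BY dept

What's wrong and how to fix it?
Bug: GROUP BY must precede ORDER BY

Fix: Move ORDER BY to the end, after GROUP BY

Corrected query:
SELECT dept, AVG(salary) AS a FROM employees GROUP BY dept ORDER BY a

Result:
dept      | a    
----------+------
Marketing | 83153
Legal     | 91479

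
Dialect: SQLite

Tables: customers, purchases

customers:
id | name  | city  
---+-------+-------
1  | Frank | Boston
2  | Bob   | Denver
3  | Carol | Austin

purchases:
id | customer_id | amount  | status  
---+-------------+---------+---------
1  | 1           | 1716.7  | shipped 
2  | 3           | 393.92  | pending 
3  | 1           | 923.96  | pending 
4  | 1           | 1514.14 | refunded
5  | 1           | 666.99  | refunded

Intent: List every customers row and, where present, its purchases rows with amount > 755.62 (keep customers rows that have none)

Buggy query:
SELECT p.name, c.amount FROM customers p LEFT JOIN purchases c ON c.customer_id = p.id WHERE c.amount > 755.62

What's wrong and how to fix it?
Bug: A WHERE condition on the right-hand table after LEFT JOIN drops unmatched parents

Fix: Put 'c.amount > 755.62' in the JOIN's ON clause instead of WHERE

Corrected query:
SELECT p.name, c.amount FROM customers p LEFT JOIN purchases c ON c.customer_id = p.id AND c.amount > 755.62

Result:
name  | amount 
------+--------
Frank | 923.96 
Frank | 1514.14
Frank | 1716.7 
Bob   | NULL   
Carol | NULL   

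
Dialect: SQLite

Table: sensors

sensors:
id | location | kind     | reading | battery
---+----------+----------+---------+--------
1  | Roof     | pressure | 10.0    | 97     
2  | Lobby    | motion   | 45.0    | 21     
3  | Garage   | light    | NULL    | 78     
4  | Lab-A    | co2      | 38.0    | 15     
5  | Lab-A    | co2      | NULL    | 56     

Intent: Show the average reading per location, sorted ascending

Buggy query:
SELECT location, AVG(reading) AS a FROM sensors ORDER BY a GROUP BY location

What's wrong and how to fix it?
Bug: ORDER BY appears before GROUP BY; SQL clause order requires GROUP BY first

Fix: Reorder: SELECT … FROM … GROUP BY … ORDER BY …

Corrected query:
SELECT location, AVG(reading) AS a FROM sensors GROUP BY location ORDER BY a

Result:
location | a   
---------+-----
Garage   | NULL
Roof     | 10  
Lab-A    | 38  
Lobby    | 45  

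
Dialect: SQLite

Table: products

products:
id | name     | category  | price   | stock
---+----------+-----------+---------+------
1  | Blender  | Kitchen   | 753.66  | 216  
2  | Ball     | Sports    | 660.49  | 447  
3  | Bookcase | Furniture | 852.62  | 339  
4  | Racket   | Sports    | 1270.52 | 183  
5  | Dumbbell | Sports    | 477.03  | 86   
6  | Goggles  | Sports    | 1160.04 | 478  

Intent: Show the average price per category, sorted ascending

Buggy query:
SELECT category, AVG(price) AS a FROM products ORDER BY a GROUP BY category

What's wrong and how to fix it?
Bug: GROUP BY must precede ORDER BY

Fix: Reorder: SELECT … FROM … GROUP BY … ORDER BY …

Corrected query:
SELECT category, AVG(price) AS a FROM products GROUP BY category ORDER BY a

Result:
category  | a     
----------+-------
Kitchen   | 753.66
Furniture | 852.62
Sports    | 892.02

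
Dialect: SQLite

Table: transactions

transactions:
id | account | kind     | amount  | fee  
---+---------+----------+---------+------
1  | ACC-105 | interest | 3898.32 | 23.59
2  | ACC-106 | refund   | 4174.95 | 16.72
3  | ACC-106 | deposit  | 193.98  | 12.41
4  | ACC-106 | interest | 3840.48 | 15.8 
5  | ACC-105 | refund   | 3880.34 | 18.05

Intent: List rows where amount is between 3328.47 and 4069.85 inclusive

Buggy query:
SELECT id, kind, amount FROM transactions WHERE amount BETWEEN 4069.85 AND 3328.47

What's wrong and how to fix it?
Bug: The bounds are reversed; BETWEEN a AND b requires a <= b to match anything

Fix: Swap the bounds so the smaller value comes first

Corrected query:
SELECT id, kind, amount FROM transactions WHERE amount BETWEEN 3328.47 AND 4069.85

Result:
id | kind     | amount 
---+----------+--------
1  | interest | 3898.32
4  | interest | 3840.48
5  | refund   | 3880.34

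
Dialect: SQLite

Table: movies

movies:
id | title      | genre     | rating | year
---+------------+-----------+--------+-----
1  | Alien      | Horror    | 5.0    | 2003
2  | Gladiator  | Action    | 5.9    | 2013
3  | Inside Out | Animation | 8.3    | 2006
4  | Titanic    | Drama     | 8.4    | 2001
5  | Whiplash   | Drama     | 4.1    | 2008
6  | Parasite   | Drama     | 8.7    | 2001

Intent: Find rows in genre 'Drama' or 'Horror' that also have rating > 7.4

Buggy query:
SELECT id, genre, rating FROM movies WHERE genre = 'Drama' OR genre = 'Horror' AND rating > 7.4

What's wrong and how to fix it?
Bug: AND binds tighter than OR, so this parses as genre = 'Drama' OR (genre = 'Horror' AND rating > 7.4)

Fix: Add parentheses around the OR so the AND applies to both alternatives

Corrected query:
SELECT id, genre, rating FROM movies WHERE (genre = 'Drama' OR genre = 'Horror') AND rating > 7.4

Result:
id | genre | rating
---+-------+-------
4  | Drama | 8.4   
6  | Drama | 8.7   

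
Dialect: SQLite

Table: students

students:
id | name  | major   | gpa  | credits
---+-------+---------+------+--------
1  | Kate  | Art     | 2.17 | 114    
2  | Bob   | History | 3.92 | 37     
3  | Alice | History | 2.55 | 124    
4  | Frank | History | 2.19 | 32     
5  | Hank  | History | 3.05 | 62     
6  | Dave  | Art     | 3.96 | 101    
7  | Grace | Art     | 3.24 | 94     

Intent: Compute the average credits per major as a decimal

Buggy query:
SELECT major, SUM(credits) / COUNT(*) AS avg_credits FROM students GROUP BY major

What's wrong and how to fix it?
Bug: Both operands are integers, so '/' performs integer division and truncates

Fix: Multiply by 1.0 (or CAST to REAL) to force floating-point division

Corrected query:
SELECT major, SUM(credits) * 1.0 / COUNT(*) AS avg_credits FROM students GROUP BY major

Result:
major   | avg_credits
--------+------------
Art     | 103        
History | 63.75      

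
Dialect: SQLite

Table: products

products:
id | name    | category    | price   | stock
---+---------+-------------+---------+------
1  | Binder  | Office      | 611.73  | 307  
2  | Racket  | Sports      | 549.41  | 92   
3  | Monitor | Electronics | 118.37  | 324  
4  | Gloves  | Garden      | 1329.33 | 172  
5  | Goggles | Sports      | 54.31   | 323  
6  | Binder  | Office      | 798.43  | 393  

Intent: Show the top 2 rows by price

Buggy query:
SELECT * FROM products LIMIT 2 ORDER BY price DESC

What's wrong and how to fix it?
Bug: LIMIT must come after ORDER BY

Fix: Sort with ORDER BY, then apply LIMIT

Corrected query:
SELECT * FROM products ORDER BY price DESC LIMIT 2

Result:
id | name   | category | price   | stock
---+--------+----------+---------+------
4  | Gloves | Garden   | 1329.33 | 172  
6  | Binder | Office   | 798.43  | 393  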